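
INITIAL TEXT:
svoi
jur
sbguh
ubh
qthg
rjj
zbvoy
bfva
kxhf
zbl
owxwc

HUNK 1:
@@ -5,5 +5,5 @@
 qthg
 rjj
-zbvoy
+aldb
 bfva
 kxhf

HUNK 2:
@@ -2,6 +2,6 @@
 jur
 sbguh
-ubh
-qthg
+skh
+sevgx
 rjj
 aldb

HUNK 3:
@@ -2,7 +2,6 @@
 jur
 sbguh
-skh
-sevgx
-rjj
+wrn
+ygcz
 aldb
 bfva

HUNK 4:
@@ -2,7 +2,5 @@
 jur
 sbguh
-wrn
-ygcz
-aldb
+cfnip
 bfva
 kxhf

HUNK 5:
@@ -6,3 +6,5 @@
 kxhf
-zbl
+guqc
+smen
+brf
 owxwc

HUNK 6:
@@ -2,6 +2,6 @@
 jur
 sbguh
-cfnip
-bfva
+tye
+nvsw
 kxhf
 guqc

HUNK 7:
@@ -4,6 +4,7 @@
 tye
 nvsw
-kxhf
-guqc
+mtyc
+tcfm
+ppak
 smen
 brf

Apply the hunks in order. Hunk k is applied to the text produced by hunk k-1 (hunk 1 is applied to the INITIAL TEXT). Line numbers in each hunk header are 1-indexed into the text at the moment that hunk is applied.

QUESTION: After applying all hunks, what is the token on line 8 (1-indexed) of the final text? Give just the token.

Hunk 1: at line 5 remove [zbvoy] add [aldb] -> 11 lines: svoi jur sbguh ubh qthg rjj aldb bfva kxhf zbl owxwc
Hunk 2: at line 2 remove [ubh,qthg] add [skh,sevgx] -> 11 lines: svoi jur sbguh skh sevgx rjj aldb bfva kxhf zbl owxwc
Hunk 3: at line 2 remove [skh,sevgx,rjj] add [wrn,ygcz] -> 10 lines: svoi jur sbguh wrn ygcz aldb bfva kxhf zbl owxwc
Hunk 4: at line 2 remove [wrn,ygcz,aldb] add [cfnip] -> 8 lines: svoi jur sbguh cfnip bfva kxhf zbl owxwc
Hunk 5: at line 6 remove [zbl] add [guqc,smen,brf] -> 10 lines: svoi jur sbguh cfnip bfva kxhf guqc smen brf owxwc
Hunk 6: at line 2 remove [cfnip,bfva] add [tye,nvsw] -> 10 lines: svoi jur sbguh tye nvsw kxhf guqc smen brf owxwc
Hunk 7: at line 4 remove [kxhf,guqc] add [mtyc,tcfm,ppak] -> 11 lines: svoi jur sbguh tye nvsw mtyc tcfm ppak smen brf owxwc
Final line 8: ppak

Answer: ppak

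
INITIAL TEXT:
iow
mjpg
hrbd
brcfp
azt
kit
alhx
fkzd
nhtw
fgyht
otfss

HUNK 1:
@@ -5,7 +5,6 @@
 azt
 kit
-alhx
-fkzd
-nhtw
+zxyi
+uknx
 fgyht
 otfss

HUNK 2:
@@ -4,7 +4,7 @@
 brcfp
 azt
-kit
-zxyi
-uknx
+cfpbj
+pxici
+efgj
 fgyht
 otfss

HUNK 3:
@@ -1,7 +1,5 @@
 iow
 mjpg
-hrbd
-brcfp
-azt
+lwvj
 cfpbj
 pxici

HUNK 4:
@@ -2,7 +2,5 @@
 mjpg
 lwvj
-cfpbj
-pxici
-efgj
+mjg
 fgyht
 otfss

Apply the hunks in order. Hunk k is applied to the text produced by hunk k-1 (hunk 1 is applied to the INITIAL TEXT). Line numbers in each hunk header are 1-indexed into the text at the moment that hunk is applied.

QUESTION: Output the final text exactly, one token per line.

Answer: iow
mjpg
lwvj
mjg
fgyht
otfss

Derivation:
Hunk 1: at line 5 remove [alhx,fkzd,nhtw] add [zxyi,uknx] -> 10 lines: iow mjpg hrbd brcfp azt kit zxyi uknx fgyht otfss
Hunk 2: at line 4 remove [kit,zxyi,uknx] add [cfpbj,pxici,efgj] -> 10 lines: iow mjpg hrbd brcfp azt cfpbj pxici efgj fgyht otfss
Hunk 3: at line 1 remove [hrbd,brcfp,azt] add [lwvj] -> 8 lines: iow mjpg lwvj cfpbj pxici efgj fgyht otfss
Hunk 4: at line 2 remove [cfpbj,pxici,efgj] add [mjg] -> 6 lines: iow mjpg lwvj mjg fgyht otfss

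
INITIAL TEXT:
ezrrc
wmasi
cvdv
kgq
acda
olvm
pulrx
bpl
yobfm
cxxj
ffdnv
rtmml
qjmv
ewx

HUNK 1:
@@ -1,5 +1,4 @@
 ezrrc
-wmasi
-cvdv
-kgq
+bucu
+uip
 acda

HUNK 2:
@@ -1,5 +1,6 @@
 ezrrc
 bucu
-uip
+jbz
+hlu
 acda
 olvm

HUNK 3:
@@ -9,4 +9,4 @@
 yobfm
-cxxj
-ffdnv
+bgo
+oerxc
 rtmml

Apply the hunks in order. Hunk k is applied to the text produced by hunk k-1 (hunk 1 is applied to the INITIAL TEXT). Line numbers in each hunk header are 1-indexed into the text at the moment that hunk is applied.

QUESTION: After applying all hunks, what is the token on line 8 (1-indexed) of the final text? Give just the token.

Hunk 1: at line 1 remove [wmasi,cvdv,kgq] add [bucu,uip] -> 13 lines: ezrrc bucu uip acda olvm pulrx bpl yobfm cxxj ffdnv rtmml qjmv ewx
Hunk 2: at line 1 remove [uip] add [jbz,hlu] -> 14 lines: ezrrc bucu jbz hlu acda olvm pulrx bpl yobfm cxxj ffdnv rtmml qjmv ewx
Hunk 3: at line 9 remove [cxxj,ffdnv] add [bgo,oerxc] -> 14 lines: ezrrc bucu jbz hlu acda olvm pulrx bpl yobfm bgo oerxc rtmml qjmv ewx
Final line 8: bpl

Answer: bpl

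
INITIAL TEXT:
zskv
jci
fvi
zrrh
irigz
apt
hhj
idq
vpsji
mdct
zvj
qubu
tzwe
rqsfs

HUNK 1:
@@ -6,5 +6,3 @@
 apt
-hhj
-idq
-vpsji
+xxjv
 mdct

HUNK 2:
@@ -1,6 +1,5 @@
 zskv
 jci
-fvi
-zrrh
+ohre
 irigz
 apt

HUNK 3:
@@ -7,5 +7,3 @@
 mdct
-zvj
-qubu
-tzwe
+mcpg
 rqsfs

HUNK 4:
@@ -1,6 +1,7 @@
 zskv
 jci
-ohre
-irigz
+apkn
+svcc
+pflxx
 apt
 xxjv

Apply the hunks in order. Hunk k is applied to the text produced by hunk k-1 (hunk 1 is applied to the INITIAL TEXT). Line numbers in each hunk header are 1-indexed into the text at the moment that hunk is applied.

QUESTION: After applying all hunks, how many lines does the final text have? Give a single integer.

Hunk 1: at line 6 remove [hhj,idq,vpsji] add [xxjv] -> 12 lines: zskv jci fvi zrrh irigz apt xxjv mdct zvj qubu tzwe rqsfs
Hunk 2: at line 1 remove [fvi,zrrh] add [ohre] -> 11 lines: zskv jci ohre irigz apt xxjv mdct zvj qubu tzwe rqsfs
Hunk 3: at line 7 remove [zvj,qubu,tzwe] add [mcpg] -> 9 lines: zskv jci ohre irigz apt xxjv mdct mcpg rqsfs
Hunk 4: at line 1 remove [ohre,irigz] add [apkn,svcc,pflxx] -> 10 lines: zskv jci apkn svcc pflxx apt xxjv mdct mcpg rqsfs
Final line count: 10

Answer: 10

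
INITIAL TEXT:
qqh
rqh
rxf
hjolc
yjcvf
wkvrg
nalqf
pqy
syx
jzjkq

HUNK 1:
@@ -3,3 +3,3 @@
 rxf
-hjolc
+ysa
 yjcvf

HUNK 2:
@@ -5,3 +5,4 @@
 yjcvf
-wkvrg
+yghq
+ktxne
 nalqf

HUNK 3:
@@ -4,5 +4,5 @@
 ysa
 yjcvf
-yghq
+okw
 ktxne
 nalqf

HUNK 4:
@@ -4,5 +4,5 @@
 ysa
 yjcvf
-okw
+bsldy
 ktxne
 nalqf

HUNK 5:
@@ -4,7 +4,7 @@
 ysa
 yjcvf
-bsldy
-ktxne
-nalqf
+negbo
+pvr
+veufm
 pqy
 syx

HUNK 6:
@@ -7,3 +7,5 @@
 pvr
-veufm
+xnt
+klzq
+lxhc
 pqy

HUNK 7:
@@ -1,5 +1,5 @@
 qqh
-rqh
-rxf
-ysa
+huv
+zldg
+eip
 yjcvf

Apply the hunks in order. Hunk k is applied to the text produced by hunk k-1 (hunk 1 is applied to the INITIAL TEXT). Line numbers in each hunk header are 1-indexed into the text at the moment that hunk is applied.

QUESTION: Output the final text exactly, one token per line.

Answer: qqh
huv
zldg
eip
yjcvf
negbo
pvr
xnt
klzq
lxhc
pqy
syx
jzjkq

Derivation:
Hunk 1: at line 3 remove [hjolc] add [ysa] -> 10 lines: qqh rqh rxf ysa yjcvf wkvrg nalqf pqy syx jzjkq
Hunk 2: at line 5 remove [wkvrg] add [yghq,ktxne] -> 11 lines: qqh rqh rxf ysa yjcvf yghq ktxne nalqf pqy syx jzjkq
Hunk 3: at line 4 remove [yghq] add [okw] -> 11 lines: qqh rqh rxf ysa yjcvf okw ktxne nalqf pqy syx jzjkq
Hunk 4: at line 4 remove [okw] add [bsldy] -> 11 lines: qqh rqh rxf ysa yjcvf bsldy ktxne nalqf pqy syx jzjkq
Hunk 5: at line 4 remove [bsldy,ktxne,nalqf] add [negbo,pvr,veufm] -> 11 lines: qqh rqh rxf ysa yjcvf negbo pvr veufm pqy syx jzjkq
Hunk 6: at line 7 remove [veufm] add [xnt,klzq,lxhc] -> 13 lines: qqh rqh rxf ysa yjcvf negbo pvr xnt klzq lxhc pqy syx jzjkq
Hunk 7: at line 1 remove [rqh,rxf,ysa] add [huv,zldg,eip] -> 13 lines: qqh huv zldg eip yjcvf negbo pvr xnt klzq lxhc pqy syx jzjkq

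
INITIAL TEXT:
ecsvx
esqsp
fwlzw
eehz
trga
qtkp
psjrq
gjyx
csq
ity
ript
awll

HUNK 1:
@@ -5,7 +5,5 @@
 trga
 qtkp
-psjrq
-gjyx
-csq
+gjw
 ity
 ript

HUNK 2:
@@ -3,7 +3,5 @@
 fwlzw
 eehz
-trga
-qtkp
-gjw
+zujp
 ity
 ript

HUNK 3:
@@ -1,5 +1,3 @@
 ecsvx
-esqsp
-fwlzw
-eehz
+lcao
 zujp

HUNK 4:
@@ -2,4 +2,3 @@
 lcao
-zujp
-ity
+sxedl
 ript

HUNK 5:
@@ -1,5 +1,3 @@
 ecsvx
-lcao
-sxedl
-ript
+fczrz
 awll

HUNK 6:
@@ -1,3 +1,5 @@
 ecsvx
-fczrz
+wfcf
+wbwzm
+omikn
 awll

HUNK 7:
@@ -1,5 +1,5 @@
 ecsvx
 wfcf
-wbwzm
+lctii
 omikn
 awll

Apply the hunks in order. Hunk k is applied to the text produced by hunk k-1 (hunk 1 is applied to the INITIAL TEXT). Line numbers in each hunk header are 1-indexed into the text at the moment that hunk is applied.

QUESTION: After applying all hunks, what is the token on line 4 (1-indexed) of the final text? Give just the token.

Hunk 1: at line 5 remove [psjrq,gjyx,csq] add [gjw] -> 10 lines: ecsvx esqsp fwlzw eehz trga qtkp gjw ity ript awll
Hunk 2: at line 3 remove [trga,qtkp,gjw] add [zujp] -> 8 lines: ecsvx esqsp fwlzw eehz zujp ity ript awll
Hunk 3: at line 1 remove [esqsp,fwlzw,eehz] add [lcao] -> 6 lines: ecsvx lcao zujp ity ript awll
Hunk 4: at line 2 remove [zujp,ity] add [sxedl] -> 5 lines: ecsvx lcao sxedl ript awll
Hunk 5: at line 1 remove [lcao,sxedl,ript] add [fczrz] -> 3 lines: ecsvx fczrz awll
Hunk 6: at line 1 remove [fczrz] add [wfcf,wbwzm,omikn] -> 5 lines: ecsvx wfcf wbwzm omikn awll
Hunk 7: at line 1 remove [wbwzm] add [lctii] -> 5 lines: ecsvx wfcf lctii omikn awll
Final line 4: omikn

Answer: omikn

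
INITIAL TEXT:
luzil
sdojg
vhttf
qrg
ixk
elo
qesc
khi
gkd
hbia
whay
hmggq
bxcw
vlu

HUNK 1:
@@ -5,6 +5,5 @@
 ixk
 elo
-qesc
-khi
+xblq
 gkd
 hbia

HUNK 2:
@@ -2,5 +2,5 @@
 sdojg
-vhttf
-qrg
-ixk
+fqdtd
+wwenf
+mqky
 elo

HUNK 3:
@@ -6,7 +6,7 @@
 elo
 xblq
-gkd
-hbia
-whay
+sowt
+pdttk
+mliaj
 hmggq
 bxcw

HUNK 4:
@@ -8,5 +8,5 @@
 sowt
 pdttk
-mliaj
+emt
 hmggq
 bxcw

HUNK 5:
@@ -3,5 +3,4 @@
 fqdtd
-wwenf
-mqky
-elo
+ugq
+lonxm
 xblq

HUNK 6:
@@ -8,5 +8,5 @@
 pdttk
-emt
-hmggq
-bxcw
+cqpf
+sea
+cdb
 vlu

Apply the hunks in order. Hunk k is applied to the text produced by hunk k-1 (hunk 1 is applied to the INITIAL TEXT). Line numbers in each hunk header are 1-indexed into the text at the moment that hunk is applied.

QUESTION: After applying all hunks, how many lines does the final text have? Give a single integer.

Answer: 12

Derivation:
Hunk 1: at line 5 remove [qesc,khi] add [xblq] -> 13 lines: luzil sdojg vhttf qrg ixk elo xblq gkd hbia whay hmggq bxcw vlu
Hunk 2: at line 2 remove [vhttf,qrg,ixk] add [fqdtd,wwenf,mqky] -> 13 lines: luzil sdojg fqdtd wwenf mqky elo xblq gkd hbia whay hmggq bxcw vlu
Hunk 3: at line 6 remove [gkd,hbia,whay] add [sowt,pdttk,mliaj] -> 13 lines: luzil sdojg fqdtd wwenf mqky elo xblq sowt pdttk mliaj hmggq bxcw vlu
Hunk 4: at line 8 remove [mliaj] add [emt] -> 13 lines: luzil sdojg fqdtd wwenf mqky elo xblq sowt pdttk emt hmggq bxcw vlu
Hunk 5: at line 3 remove [wwenf,mqky,elo] add [ugq,lonxm] -> 12 lines: luzil sdojg fqdtd ugq lonxm xblq sowt pdttk emt hmggq bxcw vlu
Hunk 6: at line 8 remove [emt,hmggq,bxcw] add [cqpf,sea,cdb] -> 12 lines: luzil sdojg fqdtd ugq lonxm xblq sowt pdttk cqpf sea cdb vlu
Final line count: 12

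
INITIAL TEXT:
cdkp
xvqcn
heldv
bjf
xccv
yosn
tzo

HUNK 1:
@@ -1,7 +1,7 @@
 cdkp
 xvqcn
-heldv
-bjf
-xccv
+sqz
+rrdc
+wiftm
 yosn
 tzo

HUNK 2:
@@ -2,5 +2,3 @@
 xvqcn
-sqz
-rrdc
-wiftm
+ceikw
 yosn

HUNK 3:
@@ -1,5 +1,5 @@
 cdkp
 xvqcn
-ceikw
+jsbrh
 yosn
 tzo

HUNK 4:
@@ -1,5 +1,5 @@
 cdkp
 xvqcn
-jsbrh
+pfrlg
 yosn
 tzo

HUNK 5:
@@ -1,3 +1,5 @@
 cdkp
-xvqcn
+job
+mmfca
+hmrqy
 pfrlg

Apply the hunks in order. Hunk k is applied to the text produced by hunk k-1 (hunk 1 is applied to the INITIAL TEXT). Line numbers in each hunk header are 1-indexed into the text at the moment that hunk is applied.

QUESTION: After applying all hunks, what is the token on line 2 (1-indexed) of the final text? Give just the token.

Answer: job

Derivation:
Hunk 1: at line 1 remove [heldv,bjf,xccv] add [sqz,rrdc,wiftm] -> 7 lines: cdkp xvqcn sqz rrdc wiftm yosn tzo
Hunk 2: at line 2 remove [sqz,rrdc,wiftm] add [ceikw] -> 5 lines: cdkp xvqcn ceikw yosn tzo
Hunk 3: at line 1 remove [ceikw] add [jsbrh] -> 5 lines: cdkp xvqcn jsbrh yosn tzo
Hunk 4: at line 1 remove [jsbrh] add [pfrlg] -> 5 lines: cdkp xvqcn pfrlg yosn tzo
Hunk 5: at line 1 remove [xvqcn] add [job,mmfca,hmrqy] -> 7 lines: cdkp job mmfca hmrqy pfrlg yosn tzo
Final line 2: job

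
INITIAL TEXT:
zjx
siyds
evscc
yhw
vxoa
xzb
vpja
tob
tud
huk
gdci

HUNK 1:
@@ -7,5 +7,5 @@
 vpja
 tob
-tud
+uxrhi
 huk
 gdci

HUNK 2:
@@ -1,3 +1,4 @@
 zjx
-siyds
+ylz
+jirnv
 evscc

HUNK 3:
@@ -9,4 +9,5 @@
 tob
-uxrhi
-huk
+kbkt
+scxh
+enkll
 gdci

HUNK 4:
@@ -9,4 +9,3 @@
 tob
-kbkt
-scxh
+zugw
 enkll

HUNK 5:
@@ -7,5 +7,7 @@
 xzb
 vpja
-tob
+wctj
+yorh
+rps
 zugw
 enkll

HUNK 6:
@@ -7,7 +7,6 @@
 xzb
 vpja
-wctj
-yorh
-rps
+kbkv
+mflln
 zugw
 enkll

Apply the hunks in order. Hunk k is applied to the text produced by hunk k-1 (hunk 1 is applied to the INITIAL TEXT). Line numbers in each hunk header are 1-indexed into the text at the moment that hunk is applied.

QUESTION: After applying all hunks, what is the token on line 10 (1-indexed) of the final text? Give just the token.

Answer: mflln

Derivation:
Hunk 1: at line 7 remove [tud] add [uxrhi] -> 11 lines: zjx siyds evscc yhw vxoa xzb vpja tob uxrhi huk gdci
Hunk 2: at line 1 remove [siyds] add [ylz,jirnv] -> 12 lines: zjx ylz jirnv evscc yhw vxoa xzb vpja tob uxrhi huk gdci
Hunk 3: at line 9 remove [uxrhi,huk] add [kbkt,scxh,enkll] -> 13 lines: zjx ylz jirnv evscc yhw vxoa xzb vpja tob kbkt scxh enkll gdci
Hunk 4: at line 9 remove [kbkt,scxh] add [zugw] -> 12 lines: zjx ylz jirnv evscc yhw vxoa xzb vpja tob zugw enkll gdci
Hunk 5: at line 7 remove [tob] add [wctj,yorh,rps] -> 14 lines: zjx ylz jirnv evscc yhw vxoa xzb vpja wctj yorh rps zugw enkll gdci
Hunk 6: at line 7 remove [wctj,yorh,rps] add [kbkv,mflln] -> 13 lines: zjx ylz jirnv evscc yhw vxoa xzb vpja kbkv mflln zugw enkll gdci
Final line 10: mflln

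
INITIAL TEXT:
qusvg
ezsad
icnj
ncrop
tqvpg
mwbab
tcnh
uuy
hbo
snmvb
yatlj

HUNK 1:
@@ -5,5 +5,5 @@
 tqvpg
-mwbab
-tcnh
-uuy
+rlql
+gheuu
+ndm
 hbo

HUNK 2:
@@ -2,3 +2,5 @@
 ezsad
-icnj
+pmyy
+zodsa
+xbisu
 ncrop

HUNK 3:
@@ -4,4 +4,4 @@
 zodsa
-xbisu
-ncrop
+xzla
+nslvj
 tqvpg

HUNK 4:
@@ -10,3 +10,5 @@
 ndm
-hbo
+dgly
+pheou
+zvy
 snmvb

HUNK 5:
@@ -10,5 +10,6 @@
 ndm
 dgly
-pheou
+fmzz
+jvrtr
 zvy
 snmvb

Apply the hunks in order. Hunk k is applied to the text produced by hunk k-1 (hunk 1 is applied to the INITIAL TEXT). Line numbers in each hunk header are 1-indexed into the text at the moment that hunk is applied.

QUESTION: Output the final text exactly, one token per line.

Answer: qusvg
ezsad
pmyy
zodsa
xzla
nslvj
tqvpg
rlql
gheuu
ndm
dgly
fmzz
jvrtr
zvy
snmvb
yatlj

Derivation:
Hunk 1: at line 5 remove [mwbab,tcnh,uuy] add [rlql,gheuu,ndm] -> 11 lines: qusvg ezsad icnj ncrop tqvpg rlql gheuu ndm hbo snmvb yatlj
Hunk 2: at line 2 remove [icnj] add [pmyy,zodsa,xbisu] -> 13 lines: qusvg ezsad pmyy zodsa xbisu ncrop tqvpg rlql gheuu ndm hbo snmvb yatlj
Hunk 3: at line 4 remove [xbisu,ncrop] add [xzla,nslvj] -> 13 lines: qusvg ezsad pmyy zodsa xzla nslvj tqvpg rlql gheuu ndm hbo snmvb yatlj
Hunk 4: at line 10 remove [hbo] add [dgly,pheou,zvy] -> 15 lines: qusvg ezsad pmyy zodsa xzla nslvj tqvpg rlql gheuu ndm dgly pheou zvy snmvb yatlj
Hunk 5: at line 10 remove [pheou] add [fmzz,jvrtr] -> 16 lines: qusvg ezsad pmyy zodsa xzla nslvj tqvpg rlql gheuu ndm dgly fmzz jvrtr zvy snmvb yatlj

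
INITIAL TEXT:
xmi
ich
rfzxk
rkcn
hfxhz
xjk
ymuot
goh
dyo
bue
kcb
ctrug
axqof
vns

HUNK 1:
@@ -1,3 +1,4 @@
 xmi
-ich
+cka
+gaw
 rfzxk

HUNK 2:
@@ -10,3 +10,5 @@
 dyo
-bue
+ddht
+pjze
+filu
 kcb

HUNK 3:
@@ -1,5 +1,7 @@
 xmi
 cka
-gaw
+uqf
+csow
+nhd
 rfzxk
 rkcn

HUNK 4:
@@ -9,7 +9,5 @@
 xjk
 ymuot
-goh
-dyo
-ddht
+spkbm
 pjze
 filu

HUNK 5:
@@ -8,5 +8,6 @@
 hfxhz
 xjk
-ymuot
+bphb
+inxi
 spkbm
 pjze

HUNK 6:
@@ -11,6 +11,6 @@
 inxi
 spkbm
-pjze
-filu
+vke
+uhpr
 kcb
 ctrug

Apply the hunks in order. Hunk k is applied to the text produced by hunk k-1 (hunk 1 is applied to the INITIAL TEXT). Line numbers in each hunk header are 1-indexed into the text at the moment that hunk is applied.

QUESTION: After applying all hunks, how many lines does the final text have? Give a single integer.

Hunk 1: at line 1 remove [ich] add [cka,gaw] -> 15 lines: xmi cka gaw rfzxk rkcn hfxhz xjk ymuot goh dyo bue kcb ctrug axqof vns
Hunk 2: at line 10 remove [bue] add [ddht,pjze,filu] -> 17 lines: xmi cka gaw rfzxk rkcn hfxhz xjk ymuot goh dyo ddht pjze filu kcb ctrug axqof vns
Hunk 3: at line 1 remove [gaw] add [uqf,csow,nhd] -> 19 lines: xmi cka uqf csow nhd rfzxk rkcn hfxhz xjk ymuot goh dyo ddht pjze filu kcb ctrug axqof vns
Hunk 4: at line 9 remove [goh,dyo,ddht] add [spkbm] -> 17 lines: xmi cka uqf csow nhd rfzxk rkcn hfxhz xjk ymuot spkbm pjze filu kcb ctrug axqof vns
Hunk 5: at line 8 remove [ymuot] add [bphb,inxi] -> 18 lines: xmi cka uqf csow nhd rfzxk rkcn hfxhz xjk bphb inxi spkbm pjze filu kcb ctrug axqof vns
Hunk 6: at line 11 remove [pjze,filu] add [vke,uhpr] -> 18 lines: xmi cka uqf csow nhd rfzxk rkcn hfxhz xjk bphb inxi spkbm vke uhpr kcb ctrug axqof vns
Final line count: 18

Answer: 18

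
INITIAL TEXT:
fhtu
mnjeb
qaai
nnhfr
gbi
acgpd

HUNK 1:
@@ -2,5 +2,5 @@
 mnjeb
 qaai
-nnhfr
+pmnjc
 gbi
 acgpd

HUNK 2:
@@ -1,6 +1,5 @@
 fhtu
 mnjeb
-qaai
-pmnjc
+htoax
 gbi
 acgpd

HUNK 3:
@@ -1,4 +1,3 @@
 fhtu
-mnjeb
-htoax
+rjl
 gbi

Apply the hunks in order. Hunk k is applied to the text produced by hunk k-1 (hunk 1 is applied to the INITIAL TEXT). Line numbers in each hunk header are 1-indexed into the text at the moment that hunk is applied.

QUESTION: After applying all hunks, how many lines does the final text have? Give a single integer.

Hunk 1: at line 2 remove [nnhfr] add [pmnjc] -> 6 lines: fhtu mnjeb qaai pmnjc gbi acgpd
Hunk 2: at line 1 remove [qaai,pmnjc] add [htoax] -> 5 lines: fhtu mnjeb htoax gbi acgpd
Hunk 3: at line 1 remove [mnjeb,htoax] add [rjl] -> 4 lines: fhtu rjl gbi acgpd
Final line count: 4

Answer: 4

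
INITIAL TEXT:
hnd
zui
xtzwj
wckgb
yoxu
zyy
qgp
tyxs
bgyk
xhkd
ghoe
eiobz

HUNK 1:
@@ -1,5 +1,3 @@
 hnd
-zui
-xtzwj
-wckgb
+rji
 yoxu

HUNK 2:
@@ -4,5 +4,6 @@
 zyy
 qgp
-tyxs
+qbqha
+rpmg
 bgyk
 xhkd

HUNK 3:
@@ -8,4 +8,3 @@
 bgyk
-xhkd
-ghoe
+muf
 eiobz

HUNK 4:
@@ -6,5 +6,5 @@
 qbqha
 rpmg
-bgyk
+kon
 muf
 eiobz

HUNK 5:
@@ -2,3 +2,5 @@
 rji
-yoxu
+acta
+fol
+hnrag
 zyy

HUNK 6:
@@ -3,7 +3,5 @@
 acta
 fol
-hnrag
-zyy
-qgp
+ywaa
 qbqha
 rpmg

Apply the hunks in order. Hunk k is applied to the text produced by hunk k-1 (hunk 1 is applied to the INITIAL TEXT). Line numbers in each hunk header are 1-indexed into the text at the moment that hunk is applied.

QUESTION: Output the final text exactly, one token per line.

Hunk 1: at line 1 remove [zui,xtzwj,wckgb] add [rji] -> 10 lines: hnd rji yoxu zyy qgp tyxs bgyk xhkd ghoe eiobz
Hunk 2: at line 4 remove [tyxs] add [qbqha,rpmg] -> 11 lines: hnd rji yoxu zyy qgp qbqha rpmg bgyk xhkd ghoe eiobz
Hunk 3: at line 8 remove [xhkd,ghoe] add [muf] -> 10 lines: hnd rji yoxu zyy qgp qbqha rpmg bgyk muf eiobz
Hunk 4: at line 6 remove [bgyk] add [kon] -> 10 lines: hnd rji yoxu zyy qgp qbqha rpmg kon muf eiobz
Hunk 5: at line 2 remove [yoxu] add [acta,fol,hnrag] -> 12 lines: hnd rji acta fol hnrag zyy qgp qbqha rpmg kon muf eiobz
Hunk 6: at line 3 remove [hnrag,zyy,qgp] add [ywaa] -> 10 lines: hnd rji acta fol ywaa qbqha rpmg kon muf eiobz

Answer: hnd
rji
acta
fol
ywaa
qbqha
rpmg
kon
muf
eiobz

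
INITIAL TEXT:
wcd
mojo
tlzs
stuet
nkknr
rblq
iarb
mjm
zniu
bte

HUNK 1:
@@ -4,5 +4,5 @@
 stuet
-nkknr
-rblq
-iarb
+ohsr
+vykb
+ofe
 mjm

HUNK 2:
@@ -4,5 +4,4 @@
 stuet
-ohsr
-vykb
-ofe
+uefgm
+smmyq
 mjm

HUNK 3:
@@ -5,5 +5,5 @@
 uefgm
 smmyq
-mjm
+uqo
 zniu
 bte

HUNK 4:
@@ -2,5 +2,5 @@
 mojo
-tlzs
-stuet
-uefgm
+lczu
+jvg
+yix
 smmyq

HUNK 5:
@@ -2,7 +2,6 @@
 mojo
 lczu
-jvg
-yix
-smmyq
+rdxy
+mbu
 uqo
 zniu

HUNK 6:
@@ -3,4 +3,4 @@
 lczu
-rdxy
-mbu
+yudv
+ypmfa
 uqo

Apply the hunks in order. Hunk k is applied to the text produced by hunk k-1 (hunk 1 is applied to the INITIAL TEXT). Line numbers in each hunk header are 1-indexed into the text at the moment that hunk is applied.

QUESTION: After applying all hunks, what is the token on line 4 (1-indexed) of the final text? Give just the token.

Hunk 1: at line 4 remove [nkknr,rblq,iarb] add [ohsr,vykb,ofe] -> 10 lines: wcd mojo tlzs stuet ohsr vykb ofe mjm zniu bte
Hunk 2: at line 4 remove [ohsr,vykb,ofe] add [uefgm,smmyq] -> 9 lines: wcd mojo tlzs stuet uefgm smmyq mjm zniu bte
Hunk 3: at line 5 remove [mjm] add [uqo] -> 9 lines: wcd mojo tlzs stuet uefgm smmyq uqo zniu bte
Hunk 4: at line 2 remove [tlzs,stuet,uefgm] add [lczu,jvg,yix] -> 9 lines: wcd mojo lczu jvg yix smmyq uqo zniu bte
Hunk 5: at line 2 remove [jvg,yix,smmyq] add [rdxy,mbu] -> 8 lines: wcd mojo lczu rdxy mbu uqo zniu bte
Hunk 6: at line 3 remove [rdxy,mbu] add [yudv,ypmfa] -> 8 lines: wcd mojo lczu yudv ypmfa uqo zniu bte
Final line 4: yudv

Answer: yudv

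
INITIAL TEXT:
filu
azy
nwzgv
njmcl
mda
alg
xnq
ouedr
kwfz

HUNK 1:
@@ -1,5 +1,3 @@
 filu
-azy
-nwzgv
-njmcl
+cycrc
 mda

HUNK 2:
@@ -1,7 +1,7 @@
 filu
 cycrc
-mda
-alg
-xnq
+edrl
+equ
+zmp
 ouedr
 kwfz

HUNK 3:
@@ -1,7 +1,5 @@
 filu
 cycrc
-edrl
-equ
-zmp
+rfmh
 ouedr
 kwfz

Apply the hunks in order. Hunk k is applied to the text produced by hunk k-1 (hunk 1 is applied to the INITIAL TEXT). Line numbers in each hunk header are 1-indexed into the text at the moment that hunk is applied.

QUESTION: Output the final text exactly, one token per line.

Hunk 1: at line 1 remove [azy,nwzgv,njmcl] add [cycrc] -> 7 lines: filu cycrc mda alg xnq ouedr kwfz
Hunk 2: at line 1 remove [mda,alg,xnq] add [edrl,equ,zmp] -> 7 lines: filu cycrc edrl equ zmp ouedr kwfz
Hunk 3: at line 1 remove [edrl,equ,zmp] add [rfmh] -> 5 lines: filu cycrc rfmh ouedr kwfz

Answer: filu
cycrc
rfmh
ouedr
kwfz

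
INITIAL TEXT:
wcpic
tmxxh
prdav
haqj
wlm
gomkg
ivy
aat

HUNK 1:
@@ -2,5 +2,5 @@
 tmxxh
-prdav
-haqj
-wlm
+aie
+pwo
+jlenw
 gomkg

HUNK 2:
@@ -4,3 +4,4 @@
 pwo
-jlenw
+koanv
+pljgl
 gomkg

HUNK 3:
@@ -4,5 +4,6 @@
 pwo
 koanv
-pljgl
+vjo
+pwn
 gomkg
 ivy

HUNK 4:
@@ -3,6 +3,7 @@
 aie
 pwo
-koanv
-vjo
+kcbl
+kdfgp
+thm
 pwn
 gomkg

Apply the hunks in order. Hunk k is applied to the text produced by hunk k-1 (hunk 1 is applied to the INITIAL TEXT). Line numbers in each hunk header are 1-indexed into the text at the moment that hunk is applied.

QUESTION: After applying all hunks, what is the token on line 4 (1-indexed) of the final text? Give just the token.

Answer: pwo

Derivation:
Hunk 1: at line 2 remove [prdav,haqj,wlm] add [aie,pwo,jlenw] -> 8 lines: wcpic tmxxh aie pwo jlenw gomkg ivy aat
Hunk 2: at line 4 remove [jlenw] add [koanv,pljgl] -> 9 lines: wcpic tmxxh aie pwo koanv pljgl gomkg ivy aat
Hunk 3: at line 4 remove [pljgl] add [vjo,pwn] -> 10 lines: wcpic tmxxh aie pwo koanv vjo pwn gomkg ivy aat
Hunk 4: at line 3 remove [koanv,vjo] add [kcbl,kdfgp,thm] -> 11 lines: wcpic tmxxh aie pwo kcbl kdfgp thm pwn gomkg ivy aat
Final line 4: pwo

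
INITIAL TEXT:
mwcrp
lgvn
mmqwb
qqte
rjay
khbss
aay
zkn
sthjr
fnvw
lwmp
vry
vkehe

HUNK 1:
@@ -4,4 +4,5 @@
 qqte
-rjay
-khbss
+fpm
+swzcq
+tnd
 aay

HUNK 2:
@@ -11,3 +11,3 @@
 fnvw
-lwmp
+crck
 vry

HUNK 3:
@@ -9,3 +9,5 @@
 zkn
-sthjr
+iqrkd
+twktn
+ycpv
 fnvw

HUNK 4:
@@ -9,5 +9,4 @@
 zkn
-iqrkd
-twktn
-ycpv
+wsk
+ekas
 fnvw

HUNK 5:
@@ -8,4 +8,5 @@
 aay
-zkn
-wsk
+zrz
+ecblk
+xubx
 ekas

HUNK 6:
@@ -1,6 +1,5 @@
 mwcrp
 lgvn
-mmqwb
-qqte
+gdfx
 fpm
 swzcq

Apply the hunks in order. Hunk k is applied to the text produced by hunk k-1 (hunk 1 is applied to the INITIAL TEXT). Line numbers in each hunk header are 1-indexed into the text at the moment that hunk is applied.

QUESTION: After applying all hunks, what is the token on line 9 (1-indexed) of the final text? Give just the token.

Answer: ecblk

Derivation:
Hunk 1: at line 4 remove [rjay,khbss] add [fpm,swzcq,tnd] -> 14 lines: mwcrp lgvn mmqwb qqte fpm swzcq tnd aay zkn sthjr fnvw lwmp vry vkehe
Hunk 2: at line 11 remove [lwmp] add [crck] -> 14 lines: mwcrp lgvn mmqwb qqte fpm swzcq tnd aay zkn sthjr fnvw crck vry vkehe
Hunk 3: at line 9 remove [sthjr] add [iqrkd,twktn,ycpv] -> 16 lines: mwcrp lgvn mmqwb qqte fpm swzcq tnd aay zkn iqrkd twktn ycpv fnvw crck vry vkehe
Hunk 4: at line 9 remove [iqrkd,twktn,ycpv] add [wsk,ekas] -> 15 lines: mwcrp lgvn mmqwb qqte fpm swzcq tnd aay zkn wsk ekas fnvw crck vry vkehe
Hunk 5: at line 8 remove [zkn,wsk] add [zrz,ecblk,xubx] -> 16 lines: mwcrp lgvn mmqwb qqte fpm swzcq tnd aay zrz ecblk xubx ekas fnvw crck vry vkehe
Hunk 6: at line 1 remove [mmqwb,qqte] add [gdfx] -> 15 lines: mwcrp lgvn gdfx fpm swzcq tnd aay zrz ecblk xubx ekas fnvw crck vry vkehe
Final line 9: ecblk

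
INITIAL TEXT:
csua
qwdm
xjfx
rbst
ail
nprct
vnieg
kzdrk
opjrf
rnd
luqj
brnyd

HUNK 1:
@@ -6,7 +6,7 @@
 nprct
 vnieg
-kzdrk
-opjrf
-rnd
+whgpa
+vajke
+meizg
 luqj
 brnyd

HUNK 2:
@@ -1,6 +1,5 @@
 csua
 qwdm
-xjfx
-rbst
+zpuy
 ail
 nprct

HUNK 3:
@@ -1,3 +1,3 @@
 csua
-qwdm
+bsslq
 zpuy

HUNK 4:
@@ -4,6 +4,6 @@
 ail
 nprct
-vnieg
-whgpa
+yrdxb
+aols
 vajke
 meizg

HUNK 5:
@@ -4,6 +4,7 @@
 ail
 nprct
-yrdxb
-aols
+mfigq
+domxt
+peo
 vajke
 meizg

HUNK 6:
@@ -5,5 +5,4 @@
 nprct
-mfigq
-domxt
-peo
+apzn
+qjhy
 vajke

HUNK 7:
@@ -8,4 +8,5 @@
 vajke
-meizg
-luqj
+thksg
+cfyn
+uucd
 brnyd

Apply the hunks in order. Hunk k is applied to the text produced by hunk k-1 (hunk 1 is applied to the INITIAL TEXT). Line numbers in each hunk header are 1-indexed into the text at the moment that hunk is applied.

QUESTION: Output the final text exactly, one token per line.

Answer: csua
bsslq
zpuy
ail
nprct
apzn
qjhy
vajke
thksg
cfyn
uucd
brnyd

Derivation:
Hunk 1: at line 6 remove [kzdrk,opjrf,rnd] add [whgpa,vajke,meizg] -> 12 lines: csua qwdm xjfx rbst ail nprct vnieg whgpa vajke meizg luqj brnyd
Hunk 2: at line 1 remove [xjfx,rbst] add [zpuy] -> 11 lines: csua qwdm zpuy ail nprct vnieg whgpa vajke meizg luqj brnyd
Hunk 3: at line 1 remove [qwdm] add [bsslq] -> 11 lines: csua bsslq zpuy ail nprct vnieg whgpa vajke meizg luqj brnyd
Hunk 4: at line 4 remove [vnieg,whgpa] add [yrdxb,aols] -> 11 lines: csua bsslq zpuy ail nprct yrdxb aols vajke meizg luqj brnyd
Hunk 5: at line 4 remove [yrdxb,aols] add [mfigq,domxt,peo] -> 12 lines: csua bsslq zpuy ail nprct mfigq domxt peo vajke meizg luqj brnyd
Hunk 6: at line 5 remove [mfigq,domxt,peo] add [apzn,qjhy] -> 11 lines: csua bsslq zpuy ail nprct apzn qjhy vajke meizg luqj brnyd
Hunk 7: at line 8 remove [meizg,luqj] add [thksg,cfyn,uucd] -> 12 lines: csua bsslq zpuy ail nprct apzn qjhy vajke thksg cfyn uucd brnyd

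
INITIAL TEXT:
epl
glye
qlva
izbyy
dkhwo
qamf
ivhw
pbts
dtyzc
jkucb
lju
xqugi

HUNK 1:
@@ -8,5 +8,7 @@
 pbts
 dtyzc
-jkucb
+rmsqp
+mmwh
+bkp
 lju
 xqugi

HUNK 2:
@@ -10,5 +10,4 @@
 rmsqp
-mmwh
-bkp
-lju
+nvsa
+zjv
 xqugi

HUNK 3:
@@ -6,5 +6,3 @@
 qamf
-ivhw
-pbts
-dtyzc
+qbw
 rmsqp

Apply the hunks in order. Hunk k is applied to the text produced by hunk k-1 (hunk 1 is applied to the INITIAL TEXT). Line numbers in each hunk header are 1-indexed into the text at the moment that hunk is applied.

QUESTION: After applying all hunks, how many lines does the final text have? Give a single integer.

Answer: 11

Derivation:
Hunk 1: at line 8 remove [jkucb] add [rmsqp,mmwh,bkp] -> 14 lines: epl glye qlva izbyy dkhwo qamf ivhw pbts dtyzc rmsqp mmwh bkp lju xqugi
Hunk 2: at line 10 remove [mmwh,bkp,lju] add [nvsa,zjv] -> 13 lines: epl glye qlva izbyy dkhwo qamf ivhw pbts dtyzc rmsqp nvsa zjv xqugi
Hunk 3: at line 6 remove [ivhw,pbts,dtyzc] add [qbw] -> 11 lines: epl glye qlva izbyy dkhwo qamf qbw rmsqp nvsa zjv xqugi
Final line count: 11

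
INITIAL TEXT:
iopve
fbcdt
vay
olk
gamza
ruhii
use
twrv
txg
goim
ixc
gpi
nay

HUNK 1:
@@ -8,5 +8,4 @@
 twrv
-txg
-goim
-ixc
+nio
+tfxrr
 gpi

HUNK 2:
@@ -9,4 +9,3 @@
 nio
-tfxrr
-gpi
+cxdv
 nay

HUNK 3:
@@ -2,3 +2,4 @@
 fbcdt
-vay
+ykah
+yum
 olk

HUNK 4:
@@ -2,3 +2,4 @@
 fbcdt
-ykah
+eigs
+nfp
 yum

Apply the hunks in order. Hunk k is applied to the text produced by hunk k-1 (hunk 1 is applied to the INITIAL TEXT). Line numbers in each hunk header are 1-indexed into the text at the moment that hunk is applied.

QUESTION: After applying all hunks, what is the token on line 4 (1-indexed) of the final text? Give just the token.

Answer: nfp

Derivation:
Hunk 1: at line 8 remove [txg,goim,ixc] add [nio,tfxrr] -> 12 lines: iopve fbcdt vay olk gamza ruhii use twrv nio tfxrr gpi nay
Hunk 2: at line 9 remove [tfxrr,gpi] add [cxdv] -> 11 lines: iopve fbcdt vay olk gamza ruhii use twrv nio cxdv nay
Hunk 3: at line 2 remove [vay] add [ykah,yum] -> 12 lines: iopve fbcdt ykah yum olk gamza ruhii use twrv nio cxdv nay
Hunk 4: at line 2 remove [ykah] add [eigs,nfp] -> 13 lines: iopve fbcdt eigs nfp yum olk gamza ruhii use twrv nio cxdv nay
Final line 4: nfp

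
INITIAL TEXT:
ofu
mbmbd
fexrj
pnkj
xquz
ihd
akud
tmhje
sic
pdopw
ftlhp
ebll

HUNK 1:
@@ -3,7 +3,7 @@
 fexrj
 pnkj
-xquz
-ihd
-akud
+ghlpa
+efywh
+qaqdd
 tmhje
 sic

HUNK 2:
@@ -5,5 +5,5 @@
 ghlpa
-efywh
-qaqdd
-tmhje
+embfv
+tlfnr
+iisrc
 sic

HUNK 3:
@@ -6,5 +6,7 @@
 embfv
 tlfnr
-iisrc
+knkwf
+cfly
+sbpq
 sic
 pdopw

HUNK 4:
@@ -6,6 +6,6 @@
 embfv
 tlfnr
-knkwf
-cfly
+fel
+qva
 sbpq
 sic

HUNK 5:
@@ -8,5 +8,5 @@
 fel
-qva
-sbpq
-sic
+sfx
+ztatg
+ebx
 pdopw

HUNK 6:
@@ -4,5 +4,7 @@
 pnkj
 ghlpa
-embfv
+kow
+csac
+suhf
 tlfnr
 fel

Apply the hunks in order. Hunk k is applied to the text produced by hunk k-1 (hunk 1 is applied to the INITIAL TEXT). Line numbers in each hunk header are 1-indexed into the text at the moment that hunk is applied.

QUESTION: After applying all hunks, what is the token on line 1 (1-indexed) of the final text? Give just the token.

Answer: ofu

Derivation:
Hunk 1: at line 3 remove [xquz,ihd,akud] add [ghlpa,efywh,qaqdd] -> 12 lines: ofu mbmbd fexrj pnkj ghlpa efywh qaqdd tmhje sic pdopw ftlhp ebll
Hunk 2: at line 5 remove [efywh,qaqdd,tmhje] add [embfv,tlfnr,iisrc] -> 12 lines: ofu mbmbd fexrj pnkj ghlpa embfv tlfnr iisrc sic pdopw ftlhp ebll
Hunk 3: at line 6 remove [iisrc] add [knkwf,cfly,sbpq] -> 14 lines: ofu mbmbd fexrj pnkj ghlpa embfv tlfnr knkwf cfly sbpq sic pdopw ftlhp ebll
Hunk 4: at line 6 remove [knkwf,cfly] add [fel,qva] -> 14 lines: ofu mbmbd fexrj pnkj ghlpa embfv tlfnr fel qva sbpq sic pdopw ftlhp ebll
Hunk 5: at line 8 remove [qva,sbpq,sic] add [sfx,ztatg,ebx] -> 14 lines: ofu mbmbd fexrj pnkj ghlpa embfv tlfnr fel sfx ztatg ebx pdopw ftlhp ebll
Hunk 6: at line 4 remove [embfv] add [kow,csac,suhf] -> 16 lines: ofu mbmbd fexrj pnkj ghlpa kow csac suhf tlfnr fel sfx ztatg ebx pdopw ftlhp ebll
Final line 1: ofu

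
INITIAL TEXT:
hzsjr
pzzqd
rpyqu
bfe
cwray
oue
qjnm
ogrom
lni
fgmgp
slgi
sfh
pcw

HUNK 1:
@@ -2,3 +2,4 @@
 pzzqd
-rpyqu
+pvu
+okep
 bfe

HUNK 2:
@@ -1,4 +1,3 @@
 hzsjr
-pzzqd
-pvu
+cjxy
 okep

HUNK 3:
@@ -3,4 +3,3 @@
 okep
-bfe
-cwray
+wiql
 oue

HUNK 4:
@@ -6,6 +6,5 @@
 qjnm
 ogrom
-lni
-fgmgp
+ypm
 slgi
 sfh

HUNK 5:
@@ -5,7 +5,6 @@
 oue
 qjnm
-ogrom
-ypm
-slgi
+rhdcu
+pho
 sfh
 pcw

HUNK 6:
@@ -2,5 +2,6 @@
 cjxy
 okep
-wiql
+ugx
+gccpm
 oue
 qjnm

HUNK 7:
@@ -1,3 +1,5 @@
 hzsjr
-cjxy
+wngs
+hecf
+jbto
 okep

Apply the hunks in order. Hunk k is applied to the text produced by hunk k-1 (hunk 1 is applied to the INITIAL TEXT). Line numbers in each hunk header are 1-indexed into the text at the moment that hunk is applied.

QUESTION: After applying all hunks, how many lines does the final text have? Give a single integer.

Answer: 13

Derivation:
Hunk 1: at line 2 remove [rpyqu] add [pvu,okep] -> 14 lines: hzsjr pzzqd pvu okep bfe cwray oue qjnm ogrom lni fgmgp slgi sfh pcw
Hunk 2: at line 1 remove [pzzqd,pvu] add [cjxy] -> 13 lines: hzsjr cjxy okep bfe cwray oue qjnm ogrom lni fgmgp slgi sfh pcw
Hunk 3: at line 3 remove [bfe,cwray] add [wiql] -> 12 lines: hzsjr cjxy okep wiql oue qjnm ogrom lni fgmgp slgi sfh pcw
Hunk 4: at line 6 remove [lni,fgmgp] add [ypm] -> 11 lines: hzsjr cjxy okep wiql oue qjnm ogrom ypm slgi sfh pcw
Hunk 5: at line 5 remove [ogrom,ypm,slgi] add [rhdcu,pho] -> 10 lines: hzsjr cjxy okep wiql oue qjnm rhdcu pho sfh pcw
Hunk 6: at line 2 remove [wiql] add [ugx,gccpm] -> 11 lines: hzsjr cjxy okep ugx gccpm oue qjnm rhdcu pho sfh pcw
Hunk 7: at line 1 remove [cjxy] add [wngs,hecf,jbto] -> 13 lines: hzsjr wngs hecf jbto okep ugx gccpm oue qjnm rhdcu pho sfh pcw
Final line count: 13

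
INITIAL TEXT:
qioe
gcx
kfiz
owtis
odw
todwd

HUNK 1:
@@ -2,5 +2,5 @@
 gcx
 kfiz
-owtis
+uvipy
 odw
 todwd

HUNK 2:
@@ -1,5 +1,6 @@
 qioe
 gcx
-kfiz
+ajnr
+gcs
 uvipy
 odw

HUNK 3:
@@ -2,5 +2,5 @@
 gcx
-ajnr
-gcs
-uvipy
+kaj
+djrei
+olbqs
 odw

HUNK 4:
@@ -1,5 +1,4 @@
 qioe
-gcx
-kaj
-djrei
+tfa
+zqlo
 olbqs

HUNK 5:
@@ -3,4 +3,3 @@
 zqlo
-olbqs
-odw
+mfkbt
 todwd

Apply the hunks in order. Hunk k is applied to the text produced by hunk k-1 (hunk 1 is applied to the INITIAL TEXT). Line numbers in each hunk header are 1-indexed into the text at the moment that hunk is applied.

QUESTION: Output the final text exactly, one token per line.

Answer: qioe
tfa
zqlo
mfkbt
todwd

Derivation:
Hunk 1: at line 2 remove [owtis] add [uvipy] -> 6 lines: qioe gcx kfiz uvipy odw todwd
Hunk 2: at line 1 remove [kfiz] add [ajnr,gcs] -> 7 lines: qioe gcx ajnr gcs uvipy odw todwd
Hunk 3: at line 2 remove [ajnr,gcs,uvipy] add [kaj,djrei,olbqs] -> 7 lines: qioe gcx kaj djrei olbqs odw todwd
Hunk 4: at line 1 remove [gcx,kaj,djrei] add [tfa,zqlo] -> 6 lines: qioe tfa zqlo olbqs odw todwd
Hunk 5: at line 3 remove [olbqs,odw] add [mfkbt] -> 5 lines: qioe tfa zqlo mfkbt todwd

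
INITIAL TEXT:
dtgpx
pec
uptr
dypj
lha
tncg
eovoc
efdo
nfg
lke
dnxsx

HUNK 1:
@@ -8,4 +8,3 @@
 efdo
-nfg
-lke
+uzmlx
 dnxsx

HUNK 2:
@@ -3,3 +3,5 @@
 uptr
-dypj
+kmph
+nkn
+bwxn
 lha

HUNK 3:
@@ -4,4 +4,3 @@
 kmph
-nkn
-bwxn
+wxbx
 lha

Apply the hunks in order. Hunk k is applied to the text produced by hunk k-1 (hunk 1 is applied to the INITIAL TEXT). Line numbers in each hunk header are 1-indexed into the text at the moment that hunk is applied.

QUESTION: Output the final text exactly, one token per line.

Hunk 1: at line 8 remove [nfg,lke] add [uzmlx] -> 10 lines: dtgpx pec uptr dypj lha tncg eovoc efdo uzmlx dnxsx
Hunk 2: at line 3 remove [dypj] add [kmph,nkn,bwxn] -> 12 lines: dtgpx pec uptr kmph nkn bwxn lha tncg eovoc efdo uzmlx dnxsx
Hunk 3: at line 4 remove [nkn,bwxn] add [wxbx] -> 11 lines: dtgpx pec uptr kmph wxbx lha tncg eovoc efdo uzmlx dnxsx

Answer: dtgpx
pec
uptr
kmph
wxbx
lha
tncg
eovoc
efdo
uzmlx
dnxsx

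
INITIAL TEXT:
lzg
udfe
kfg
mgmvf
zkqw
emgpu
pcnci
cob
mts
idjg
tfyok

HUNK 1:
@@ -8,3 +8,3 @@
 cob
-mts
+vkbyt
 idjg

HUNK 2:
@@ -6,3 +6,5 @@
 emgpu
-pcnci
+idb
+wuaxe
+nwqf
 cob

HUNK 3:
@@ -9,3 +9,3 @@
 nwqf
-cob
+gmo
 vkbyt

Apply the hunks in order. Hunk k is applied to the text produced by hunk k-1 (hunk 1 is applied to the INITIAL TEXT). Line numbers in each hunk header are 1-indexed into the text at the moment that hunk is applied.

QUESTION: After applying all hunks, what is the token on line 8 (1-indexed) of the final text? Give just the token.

Answer: wuaxe

Derivation:
Hunk 1: at line 8 remove [mts] add [vkbyt] -> 11 lines: lzg udfe kfg mgmvf zkqw emgpu pcnci cob vkbyt idjg tfyok
Hunk 2: at line 6 remove [pcnci] add [idb,wuaxe,nwqf] -> 13 lines: lzg udfe kfg mgmvf zkqw emgpu idb wuaxe nwqf cob vkbyt idjg tfyok
Hunk 3: at line 9 remove [cob] add [gmo] -> 13 lines: lzg udfe kfg mgmvf zkqw emgpu idb wuaxe nwqf gmo vkbyt idjg tfyok
Final line 8: wuaxe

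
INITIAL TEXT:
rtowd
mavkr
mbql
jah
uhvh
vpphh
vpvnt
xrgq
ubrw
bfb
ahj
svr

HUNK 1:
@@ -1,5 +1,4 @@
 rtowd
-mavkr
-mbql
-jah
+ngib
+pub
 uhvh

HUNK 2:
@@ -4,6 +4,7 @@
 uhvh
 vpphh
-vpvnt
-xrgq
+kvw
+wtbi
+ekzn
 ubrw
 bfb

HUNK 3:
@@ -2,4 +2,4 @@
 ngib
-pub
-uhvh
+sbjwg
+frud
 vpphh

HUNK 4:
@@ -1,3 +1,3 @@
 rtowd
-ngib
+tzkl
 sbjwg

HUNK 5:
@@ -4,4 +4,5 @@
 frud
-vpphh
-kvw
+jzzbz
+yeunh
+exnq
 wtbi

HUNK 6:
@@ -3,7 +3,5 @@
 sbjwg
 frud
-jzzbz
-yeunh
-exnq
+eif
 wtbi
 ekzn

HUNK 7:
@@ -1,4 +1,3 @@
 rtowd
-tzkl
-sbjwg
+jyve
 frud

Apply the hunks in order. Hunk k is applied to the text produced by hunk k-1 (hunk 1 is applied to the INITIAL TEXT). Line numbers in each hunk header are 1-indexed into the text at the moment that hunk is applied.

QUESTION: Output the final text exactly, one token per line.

Hunk 1: at line 1 remove [mavkr,mbql,jah] add [ngib,pub] -> 11 lines: rtowd ngib pub uhvh vpphh vpvnt xrgq ubrw bfb ahj svr
Hunk 2: at line 4 remove [vpvnt,xrgq] add [kvw,wtbi,ekzn] -> 12 lines: rtowd ngib pub uhvh vpphh kvw wtbi ekzn ubrw bfb ahj svr
Hunk 3: at line 2 remove [pub,uhvh] add [sbjwg,frud] -> 12 lines: rtowd ngib sbjwg frud vpphh kvw wtbi ekzn ubrw bfb ahj svr
Hunk 4: at line 1 remove [ngib] add [tzkl] -> 12 lines: rtowd tzkl sbjwg frud vpphh kvw wtbi ekzn ubrw bfb ahj svr
Hunk 5: at line 4 remove [vpphh,kvw] add [jzzbz,yeunh,exnq] -> 13 lines: rtowd tzkl sbjwg frud jzzbz yeunh exnq wtbi ekzn ubrw bfb ahj svr
Hunk 6: at line 3 remove [jzzbz,yeunh,exnq] add [eif] -> 11 lines: rtowd tzkl sbjwg frud eif wtbi ekzn ubrw bfb ahj svr
Hunk 7: at line 1 remove [tzkl,sbjwg] add [jyve] -> 10 lines: rtowd jyve frud eif wtbi ekzn ubrw bfb ahj svr

Answer: rtowd
jyve
frud
eif
wtbi
ekzn
ubrw
bfb
ahj
svr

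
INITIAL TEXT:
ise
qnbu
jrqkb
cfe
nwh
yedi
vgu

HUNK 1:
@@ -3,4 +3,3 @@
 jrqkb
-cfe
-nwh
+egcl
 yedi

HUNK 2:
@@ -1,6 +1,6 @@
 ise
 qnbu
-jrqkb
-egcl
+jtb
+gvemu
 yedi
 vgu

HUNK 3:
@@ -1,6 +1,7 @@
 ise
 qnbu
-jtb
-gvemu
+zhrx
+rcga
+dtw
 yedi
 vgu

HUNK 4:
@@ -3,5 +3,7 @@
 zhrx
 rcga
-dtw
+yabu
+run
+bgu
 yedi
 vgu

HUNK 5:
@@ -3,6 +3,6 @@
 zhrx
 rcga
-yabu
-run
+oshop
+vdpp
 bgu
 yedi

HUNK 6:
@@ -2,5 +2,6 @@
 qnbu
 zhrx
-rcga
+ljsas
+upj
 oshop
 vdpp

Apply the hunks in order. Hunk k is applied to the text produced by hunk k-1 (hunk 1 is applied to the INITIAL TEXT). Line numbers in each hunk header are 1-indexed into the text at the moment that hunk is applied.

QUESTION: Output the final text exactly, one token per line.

Hunk 1: at line 3 remove [cfe,nwh] add [egcl] -> 6 lines: ise qnbu jrqkb egcl yedi vgu
Hunk 2: at line 1 remove [jrqkb,egcl] add [jtb,gvemu] -> 6 lines: ise qnbu jtb gvemu yedi vgu
Hunk 3: at line 1 remove [jtb,gvemu] add [zhrx,rcga,dtw] -> 7 lines: ise qnbu zhrx rcga dtw yedi vgu
Hunk 4: at line 3 remove [dtw] add [yabu,run,bgu] -> 9 lines: ise qnbu zhrx rcga yabu run bgu yedi vgu
Hunk 5: at line 3 remove [yabu,run] add [oshop,vdpp] -> 9 lines: ise qnbu zhrx rcga oshop vdpp bgu yedi vgu
Hunk 6: at line 2 remove [rcga] add [ljsas,upj] -> 10 lines: ise qnbu zhrx ljsas upj oshop vdpp bgu yedi vgu

Answer: ise
qnbu
zhrx
ljsas
upj
oshop
vdpp
bgu
yedi
vgu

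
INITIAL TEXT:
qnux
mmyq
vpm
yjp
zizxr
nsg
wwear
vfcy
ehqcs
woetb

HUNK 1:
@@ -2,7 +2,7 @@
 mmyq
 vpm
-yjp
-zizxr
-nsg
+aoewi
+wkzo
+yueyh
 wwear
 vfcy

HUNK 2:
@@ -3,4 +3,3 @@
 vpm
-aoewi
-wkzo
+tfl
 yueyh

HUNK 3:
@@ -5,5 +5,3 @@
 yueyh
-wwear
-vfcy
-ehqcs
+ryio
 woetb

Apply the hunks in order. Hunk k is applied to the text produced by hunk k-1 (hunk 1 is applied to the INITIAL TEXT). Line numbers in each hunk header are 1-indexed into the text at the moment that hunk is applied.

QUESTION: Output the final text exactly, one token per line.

Answer: qnux
mmyq
vpm
tfl
yueyh
ryio
woetb

Derivation:
Hunk 1: at line 2 remove [yjp,zizxr,nsg] add [aoewi,wkzo,yueyh] -> 10 lines: qnux mmyq vpm aoewi wkzo yueyh wwear vfcy ehqcs woetb
Hunk 2: at line 3 remove [aoewi,wkzo] add [tfl] -> 9 lines: qnux mmyq vpm tfl yueyh wwear vfcy ehqcs woetb
Hunk 3: at line 5 remove [wwear,vfcy,ehqcs] add [ryio] -> 7 lines: qnux mmyq vpm tfl yueyh ryio woetb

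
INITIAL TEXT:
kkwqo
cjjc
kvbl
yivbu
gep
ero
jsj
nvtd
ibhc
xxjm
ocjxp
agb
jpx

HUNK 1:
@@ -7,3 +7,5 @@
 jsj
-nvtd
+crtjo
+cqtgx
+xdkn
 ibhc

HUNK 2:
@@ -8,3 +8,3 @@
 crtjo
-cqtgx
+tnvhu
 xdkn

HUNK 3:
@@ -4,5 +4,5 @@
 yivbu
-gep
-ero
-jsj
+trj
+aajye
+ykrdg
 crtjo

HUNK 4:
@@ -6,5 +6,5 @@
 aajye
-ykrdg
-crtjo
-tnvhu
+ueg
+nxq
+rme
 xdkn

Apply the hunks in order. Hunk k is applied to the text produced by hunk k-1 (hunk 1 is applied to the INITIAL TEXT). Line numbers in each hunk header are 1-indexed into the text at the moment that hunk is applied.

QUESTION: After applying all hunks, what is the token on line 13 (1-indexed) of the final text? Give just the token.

Answer: ocjxp

Derivation:
Hunk 1: at line 7 remove [nvtd] add [crtjo,cqtgx,xdkn] -> 15 lines: kkwqo cjjc kvbl yivbu gep ero jsj crtjo cqtgx xdkn ibhc xxjm ocjxp agb jpx
Hunk 2: at line 8 remove [cqtgx] add [tnvhu] -> 15 lines: kkwqo cjjc kvbl yivbu gep ero jsj crtjo tnvhu xdkn ibhc xxjm ocjxp agb jpx
Hunk 3: at line 4 remove [gep,ero,jsj] add [trj,aajye,ykrdg] -> 15 lines: kkwqo cjjc kvbl yivbu trj aajye ykrdg crtjo tnvhu xdkn ibhc xxjm ocjxp agb jpx
Hunk 4: at line 6 remove [ykrdg,crtjo,tnvhu] add [ueg,nxq,rme] -> 15 lines: kkwqo cjjc kvbl yivbu trj aajye ueg nxq rme xdkn ibhc xxjm ocjxp agb jpx
Final line 13: ocjxp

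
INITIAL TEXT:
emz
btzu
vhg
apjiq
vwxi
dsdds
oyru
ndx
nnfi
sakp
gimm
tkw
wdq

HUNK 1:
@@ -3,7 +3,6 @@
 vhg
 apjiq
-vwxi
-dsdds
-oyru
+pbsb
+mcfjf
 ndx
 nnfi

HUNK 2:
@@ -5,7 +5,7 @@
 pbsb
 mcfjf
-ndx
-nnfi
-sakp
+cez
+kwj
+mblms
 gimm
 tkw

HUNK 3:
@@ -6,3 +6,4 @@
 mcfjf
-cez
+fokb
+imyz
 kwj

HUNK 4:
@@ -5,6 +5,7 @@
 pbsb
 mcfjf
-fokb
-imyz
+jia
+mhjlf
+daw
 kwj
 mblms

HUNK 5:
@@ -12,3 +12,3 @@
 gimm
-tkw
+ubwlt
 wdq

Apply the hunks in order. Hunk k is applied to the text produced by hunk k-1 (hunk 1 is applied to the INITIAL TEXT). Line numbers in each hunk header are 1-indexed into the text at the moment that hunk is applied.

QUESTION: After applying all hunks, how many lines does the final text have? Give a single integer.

Hunk 1: at line 3 remove [vwxi,dsdds,oyru] add [pbsb,mcfjf] -> 12 lines: emz btzu vhg apjiq pbsb mcfjf ndx nnfi sakp gimm tkw wdq
Hunk 2: at line 5 remove [ndx,nnfi,sakp] add [cez,kwj,mblms] -> 12 lines: emz btzu vhg apjiq pbsb mcfjf cez kwj mblms gimm tkw wdq
Hunk 3: at line 6 remove [cez] add [fokb,imyz] -> 13 lines: emz btzu vhg apjiq pbsb mcfjf fokb imyz kwj mblms gimm tkw wdq
Hunk 4: at line 5 remove [fokb,imyz] add [jia,mhjlf,daw] -> 14 lines: emz btzu vhg apjiq pbsb mcfjf jia mhjlf daw kwj mblms gimm tkw wdq
Hunk 5: at line 12 remove [tkw] add [ubwlt] -> 14 lines: emz btzu vhg apjiq pbsb mcfjf jia mhjlf daw kwj mblms gimm ubwlt wdq
Final line count: 14

Answer: 14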